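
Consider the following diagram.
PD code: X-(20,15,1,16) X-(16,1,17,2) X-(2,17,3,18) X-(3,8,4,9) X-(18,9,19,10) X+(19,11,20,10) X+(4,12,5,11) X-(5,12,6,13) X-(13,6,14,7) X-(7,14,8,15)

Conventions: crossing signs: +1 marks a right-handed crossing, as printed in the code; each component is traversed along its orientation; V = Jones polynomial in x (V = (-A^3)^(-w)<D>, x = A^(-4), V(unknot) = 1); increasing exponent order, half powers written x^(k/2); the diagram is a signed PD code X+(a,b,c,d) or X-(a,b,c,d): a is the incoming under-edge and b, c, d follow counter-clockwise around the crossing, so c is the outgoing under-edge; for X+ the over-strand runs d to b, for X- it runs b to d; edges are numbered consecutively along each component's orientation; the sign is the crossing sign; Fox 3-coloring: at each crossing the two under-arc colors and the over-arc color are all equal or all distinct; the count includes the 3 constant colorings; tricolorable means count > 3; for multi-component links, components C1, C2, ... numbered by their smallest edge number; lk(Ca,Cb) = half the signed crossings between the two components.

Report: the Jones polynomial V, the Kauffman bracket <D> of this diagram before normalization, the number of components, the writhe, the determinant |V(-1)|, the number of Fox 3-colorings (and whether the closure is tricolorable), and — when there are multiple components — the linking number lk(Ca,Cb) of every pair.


V(x) = x^-8 - 2x^-7 + x^-6 - 2x^-5 + 2x^-4 + x^-2
bracket: A^-10 + 2A^-2 - 2A^2 + A^6 - 2A^10 + A^14, w = -6
1 component, writhe -6, over 10 crossings
det 9, colorings 27 of 3^10 — tricolorable
observation: w = -6 shifts under R1 moves; the (-A^3)^(6) factor cancels that in V


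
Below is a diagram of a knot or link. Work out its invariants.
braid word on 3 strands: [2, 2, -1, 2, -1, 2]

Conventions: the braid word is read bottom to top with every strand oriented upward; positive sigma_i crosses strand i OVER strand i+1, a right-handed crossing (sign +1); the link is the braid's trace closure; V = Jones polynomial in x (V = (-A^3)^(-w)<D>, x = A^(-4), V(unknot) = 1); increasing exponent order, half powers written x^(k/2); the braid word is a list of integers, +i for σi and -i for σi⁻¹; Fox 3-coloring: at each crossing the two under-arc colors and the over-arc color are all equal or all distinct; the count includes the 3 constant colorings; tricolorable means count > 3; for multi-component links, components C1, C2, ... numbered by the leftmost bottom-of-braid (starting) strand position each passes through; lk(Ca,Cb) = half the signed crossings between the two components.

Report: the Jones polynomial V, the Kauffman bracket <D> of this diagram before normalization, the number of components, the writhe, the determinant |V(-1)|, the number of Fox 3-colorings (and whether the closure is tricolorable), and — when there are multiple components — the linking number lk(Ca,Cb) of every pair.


V(x) = x^-1 - 1 + 2x - 2x^2 + 2x^3 - 2x^4 + x^5
bracket: A^-14 - 2A^-10 + 2A^-6 - 2A^-2 + 2A^2 - A^6 + A^10, w = +2
1 component, writhe +2, over 6 crossings
det 11, colorings 3 of 3^6 — not tricolorable
observation: w = +2 (over 6 crossings) is diagram-only; (-A^3)^(-2) removes it from V


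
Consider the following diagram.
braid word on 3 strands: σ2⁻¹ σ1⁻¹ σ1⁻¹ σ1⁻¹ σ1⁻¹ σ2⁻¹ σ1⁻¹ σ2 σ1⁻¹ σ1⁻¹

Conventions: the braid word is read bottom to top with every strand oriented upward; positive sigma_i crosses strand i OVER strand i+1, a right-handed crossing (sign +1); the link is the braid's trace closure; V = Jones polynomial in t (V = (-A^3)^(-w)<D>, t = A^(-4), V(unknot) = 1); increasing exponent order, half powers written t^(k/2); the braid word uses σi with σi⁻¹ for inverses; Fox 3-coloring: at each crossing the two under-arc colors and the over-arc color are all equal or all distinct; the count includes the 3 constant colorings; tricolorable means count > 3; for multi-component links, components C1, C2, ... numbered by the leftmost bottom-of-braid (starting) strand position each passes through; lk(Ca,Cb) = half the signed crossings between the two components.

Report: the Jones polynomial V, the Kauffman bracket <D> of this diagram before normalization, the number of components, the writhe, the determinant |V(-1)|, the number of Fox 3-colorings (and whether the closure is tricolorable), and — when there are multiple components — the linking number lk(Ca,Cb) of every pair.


Jones polynomial: V(t) = -t^-8 + t^-5 + t^-3
<D> = A^-12 + A^-4 - A^8; writhe -8
components 1, writhe -8 (10 crossings)
3-colorings: 9 of 3^10, det 3 — tricolorable
note: |V(-1)| = 3: so tricolorable, since 3 divides 3


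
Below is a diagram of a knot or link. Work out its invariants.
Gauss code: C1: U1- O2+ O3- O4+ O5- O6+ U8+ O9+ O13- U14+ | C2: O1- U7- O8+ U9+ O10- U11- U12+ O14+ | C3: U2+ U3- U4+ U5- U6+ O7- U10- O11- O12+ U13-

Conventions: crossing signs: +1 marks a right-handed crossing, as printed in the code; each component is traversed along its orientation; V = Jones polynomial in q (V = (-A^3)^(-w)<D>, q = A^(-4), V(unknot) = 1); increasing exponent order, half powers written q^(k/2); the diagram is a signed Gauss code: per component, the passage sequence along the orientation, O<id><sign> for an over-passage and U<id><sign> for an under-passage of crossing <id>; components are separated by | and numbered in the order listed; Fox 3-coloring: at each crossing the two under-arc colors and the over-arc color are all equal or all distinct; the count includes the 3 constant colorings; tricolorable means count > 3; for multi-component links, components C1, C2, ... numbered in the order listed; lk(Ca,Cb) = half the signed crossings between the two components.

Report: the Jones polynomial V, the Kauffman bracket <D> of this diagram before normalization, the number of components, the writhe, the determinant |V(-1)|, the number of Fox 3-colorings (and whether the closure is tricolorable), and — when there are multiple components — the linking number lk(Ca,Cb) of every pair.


V(q) = q^-2 + 2 + q^2
bracket: A^-8 + 2 + A^8, w = 0
3 components, writhe 0, over 14 crossings
lk(C1,C2) = +1
linking number lk(C1,C3) = 0
lk(C2,C3): -1
det 4, colorings 3 of 3^14 — not tricolorable
observation: summing lk over 3 pairs gives 0


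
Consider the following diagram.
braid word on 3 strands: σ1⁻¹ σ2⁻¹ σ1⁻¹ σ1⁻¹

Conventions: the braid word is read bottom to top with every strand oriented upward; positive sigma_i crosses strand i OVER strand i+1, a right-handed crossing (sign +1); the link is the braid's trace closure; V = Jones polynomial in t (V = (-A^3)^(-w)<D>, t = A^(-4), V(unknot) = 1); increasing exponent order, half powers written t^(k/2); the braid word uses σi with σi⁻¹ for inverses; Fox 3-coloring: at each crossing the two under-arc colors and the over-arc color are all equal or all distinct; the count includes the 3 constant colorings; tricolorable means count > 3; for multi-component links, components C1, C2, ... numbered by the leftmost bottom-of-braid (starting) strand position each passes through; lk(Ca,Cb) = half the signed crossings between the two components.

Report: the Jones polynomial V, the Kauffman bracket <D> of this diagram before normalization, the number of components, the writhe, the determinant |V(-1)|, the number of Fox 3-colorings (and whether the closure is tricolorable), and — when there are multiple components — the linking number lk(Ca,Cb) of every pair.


Jones polynomial: V(t) = -t^-4 + t^-3 + t^-1
<D> = A^-8 + 1 - A^4; writhe -4
components 1, writhe -4 (4 crossings)
3-colorings: 9 of 3^4, det 3 — tricolorable
note: det 3 = |V(-1)|; divisible by 3, so tricolorable


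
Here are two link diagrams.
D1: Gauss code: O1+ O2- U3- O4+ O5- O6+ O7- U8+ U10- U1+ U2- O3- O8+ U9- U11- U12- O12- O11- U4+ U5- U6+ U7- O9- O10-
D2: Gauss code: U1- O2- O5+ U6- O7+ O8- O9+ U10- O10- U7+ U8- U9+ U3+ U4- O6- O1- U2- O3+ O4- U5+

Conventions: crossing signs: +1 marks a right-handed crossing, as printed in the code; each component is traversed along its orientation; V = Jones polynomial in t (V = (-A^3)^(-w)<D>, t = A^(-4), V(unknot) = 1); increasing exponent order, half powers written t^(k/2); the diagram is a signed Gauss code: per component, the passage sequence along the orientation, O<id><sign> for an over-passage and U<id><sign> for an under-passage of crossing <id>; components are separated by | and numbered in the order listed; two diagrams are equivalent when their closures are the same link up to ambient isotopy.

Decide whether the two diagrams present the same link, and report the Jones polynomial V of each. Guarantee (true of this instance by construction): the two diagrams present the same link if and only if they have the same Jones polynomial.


equivalent: yes
V(D1) = 1  (w -4, c 12, <D> = A^-12)
V(D2) = 1  [10 crossings, <D> = A^-6, w = -2]
key observation: Reidemeister moves carry D1 (12 crossings) to D2 (10)


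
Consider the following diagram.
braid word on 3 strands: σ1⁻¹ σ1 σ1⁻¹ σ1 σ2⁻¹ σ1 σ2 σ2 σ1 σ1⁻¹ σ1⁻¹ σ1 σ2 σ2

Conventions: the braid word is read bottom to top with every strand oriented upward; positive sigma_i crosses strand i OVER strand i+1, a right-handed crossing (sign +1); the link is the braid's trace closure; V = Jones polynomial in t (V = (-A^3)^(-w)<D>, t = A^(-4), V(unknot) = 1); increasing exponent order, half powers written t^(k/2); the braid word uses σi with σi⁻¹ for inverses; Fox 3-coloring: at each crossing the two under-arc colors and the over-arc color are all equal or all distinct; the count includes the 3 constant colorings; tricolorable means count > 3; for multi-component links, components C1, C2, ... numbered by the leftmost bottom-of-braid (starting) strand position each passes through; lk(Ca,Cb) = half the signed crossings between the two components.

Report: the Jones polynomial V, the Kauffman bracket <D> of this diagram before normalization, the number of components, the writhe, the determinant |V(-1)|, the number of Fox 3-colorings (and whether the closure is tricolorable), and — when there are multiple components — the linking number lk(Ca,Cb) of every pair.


V = t + t^3 - t^4
<D> = -A^-4 + 1 + A^8 (w = +4)
1 component over 14 crossings, w = +4
9 Fox colorings among 3^14, |V(-1)| = 3: tricolorable
why: free reduction leaves σ2⁻¹ σ1 σ2 σ2 σ2 σ2 of the original 14 letters


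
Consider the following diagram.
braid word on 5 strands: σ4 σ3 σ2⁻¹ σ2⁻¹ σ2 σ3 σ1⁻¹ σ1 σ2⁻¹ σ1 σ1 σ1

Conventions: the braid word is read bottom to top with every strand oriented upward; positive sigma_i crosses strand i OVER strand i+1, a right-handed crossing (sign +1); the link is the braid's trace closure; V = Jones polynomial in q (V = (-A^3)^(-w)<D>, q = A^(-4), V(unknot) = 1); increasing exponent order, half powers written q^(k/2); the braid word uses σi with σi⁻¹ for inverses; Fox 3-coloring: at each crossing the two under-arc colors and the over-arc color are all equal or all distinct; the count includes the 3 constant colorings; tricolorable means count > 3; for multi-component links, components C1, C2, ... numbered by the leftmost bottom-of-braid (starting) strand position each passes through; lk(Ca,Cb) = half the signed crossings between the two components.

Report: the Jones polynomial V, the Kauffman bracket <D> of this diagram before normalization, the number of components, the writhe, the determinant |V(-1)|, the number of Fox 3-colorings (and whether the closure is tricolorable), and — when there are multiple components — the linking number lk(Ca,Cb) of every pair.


V(q) = q^-1 - 1 + 2q - 3q^2 + 3q^3 - 2q^4 + 2q^5 - q^6
bracket: -A^-12 + 2A^-8 - 2A^-4 + 3 - 3A^4 + 2A^8 - A^12 + A^16, w = +4
1 component, writhe +4, over 12 crossings
det 15, colorings 9 of 3^12 — tricolorable
observation: w = +4 shifts under R1 moves; the (-A^3)^(-4) factor cancels that in V


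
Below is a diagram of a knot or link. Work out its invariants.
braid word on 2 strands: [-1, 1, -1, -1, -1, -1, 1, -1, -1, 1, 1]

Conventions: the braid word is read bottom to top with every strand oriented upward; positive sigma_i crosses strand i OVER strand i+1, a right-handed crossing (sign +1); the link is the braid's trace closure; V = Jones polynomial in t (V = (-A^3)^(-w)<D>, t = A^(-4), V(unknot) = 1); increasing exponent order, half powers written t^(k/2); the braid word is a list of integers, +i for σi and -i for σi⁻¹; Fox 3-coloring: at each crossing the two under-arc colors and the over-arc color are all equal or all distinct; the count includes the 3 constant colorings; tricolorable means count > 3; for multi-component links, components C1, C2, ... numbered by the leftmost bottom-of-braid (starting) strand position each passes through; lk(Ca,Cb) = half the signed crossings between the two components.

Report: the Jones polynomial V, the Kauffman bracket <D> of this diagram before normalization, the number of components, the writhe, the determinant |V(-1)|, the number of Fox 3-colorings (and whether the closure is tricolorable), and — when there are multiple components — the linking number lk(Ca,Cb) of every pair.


V(t) = -t^-4 + t^-3 + t^-1
bracket: -A^-5 - A^3 + A^7, w = -3
1 component, writhe -3, over 11 crossings
det 3, colorings 9 of 3^11 — tricolorable
observation: a (2,3) torus form — a single generator 3 times


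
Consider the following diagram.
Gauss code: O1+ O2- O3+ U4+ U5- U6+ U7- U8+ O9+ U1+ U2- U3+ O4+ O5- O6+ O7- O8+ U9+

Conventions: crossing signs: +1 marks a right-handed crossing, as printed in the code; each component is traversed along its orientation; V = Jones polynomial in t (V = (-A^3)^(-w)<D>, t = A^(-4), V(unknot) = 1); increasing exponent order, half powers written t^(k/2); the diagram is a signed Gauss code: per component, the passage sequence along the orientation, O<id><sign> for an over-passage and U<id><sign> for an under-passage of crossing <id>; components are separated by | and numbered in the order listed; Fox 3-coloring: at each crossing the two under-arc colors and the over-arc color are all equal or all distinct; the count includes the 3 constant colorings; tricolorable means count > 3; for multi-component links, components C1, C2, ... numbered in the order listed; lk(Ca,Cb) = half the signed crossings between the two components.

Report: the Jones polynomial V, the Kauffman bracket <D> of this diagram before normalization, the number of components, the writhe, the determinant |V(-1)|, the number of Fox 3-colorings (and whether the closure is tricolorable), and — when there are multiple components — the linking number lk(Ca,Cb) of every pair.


Jones polynomial: V(t) = t + t^3 - t^4
<D> = A^-7 - A^-3 - A^5; writhe +3
components 1, writhe +3 (9 crossings)
3-colorings: 9 of 3^9, det 3 — tricolorable
note: the span of V is 3, forcing >= 3 crossings in any diagram


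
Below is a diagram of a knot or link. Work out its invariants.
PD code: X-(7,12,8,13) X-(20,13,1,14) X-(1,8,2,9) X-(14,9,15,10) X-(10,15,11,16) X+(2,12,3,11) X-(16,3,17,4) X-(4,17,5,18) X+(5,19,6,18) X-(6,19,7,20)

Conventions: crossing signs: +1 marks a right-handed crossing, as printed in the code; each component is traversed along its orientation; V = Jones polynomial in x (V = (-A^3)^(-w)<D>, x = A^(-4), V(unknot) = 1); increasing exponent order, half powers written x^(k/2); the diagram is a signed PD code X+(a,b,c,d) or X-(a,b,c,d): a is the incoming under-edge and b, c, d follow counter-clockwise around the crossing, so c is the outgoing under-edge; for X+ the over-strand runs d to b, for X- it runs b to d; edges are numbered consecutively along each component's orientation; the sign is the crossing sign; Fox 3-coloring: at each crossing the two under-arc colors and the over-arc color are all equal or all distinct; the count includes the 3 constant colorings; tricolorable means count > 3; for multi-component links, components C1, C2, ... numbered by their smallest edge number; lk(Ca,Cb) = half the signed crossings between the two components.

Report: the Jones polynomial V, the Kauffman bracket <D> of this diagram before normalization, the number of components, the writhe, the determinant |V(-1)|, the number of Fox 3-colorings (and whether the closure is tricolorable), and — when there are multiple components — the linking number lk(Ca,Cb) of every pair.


V = x^-8 - 2x^-7 + x^-6 - 2x^-5 + 2x^-4 + x^-2
<D> = A^-10 + 2A^-2 - 2A^2 + A^6 - 2A^10 + A^14 (w = -6)
1 component over 10 crossings, w = -6
27 Fox colorings among 3^10, |V(-1)| = 9: tricolorable
why: |V(-1)| = 9: so tricolorable, since 3 divides 9


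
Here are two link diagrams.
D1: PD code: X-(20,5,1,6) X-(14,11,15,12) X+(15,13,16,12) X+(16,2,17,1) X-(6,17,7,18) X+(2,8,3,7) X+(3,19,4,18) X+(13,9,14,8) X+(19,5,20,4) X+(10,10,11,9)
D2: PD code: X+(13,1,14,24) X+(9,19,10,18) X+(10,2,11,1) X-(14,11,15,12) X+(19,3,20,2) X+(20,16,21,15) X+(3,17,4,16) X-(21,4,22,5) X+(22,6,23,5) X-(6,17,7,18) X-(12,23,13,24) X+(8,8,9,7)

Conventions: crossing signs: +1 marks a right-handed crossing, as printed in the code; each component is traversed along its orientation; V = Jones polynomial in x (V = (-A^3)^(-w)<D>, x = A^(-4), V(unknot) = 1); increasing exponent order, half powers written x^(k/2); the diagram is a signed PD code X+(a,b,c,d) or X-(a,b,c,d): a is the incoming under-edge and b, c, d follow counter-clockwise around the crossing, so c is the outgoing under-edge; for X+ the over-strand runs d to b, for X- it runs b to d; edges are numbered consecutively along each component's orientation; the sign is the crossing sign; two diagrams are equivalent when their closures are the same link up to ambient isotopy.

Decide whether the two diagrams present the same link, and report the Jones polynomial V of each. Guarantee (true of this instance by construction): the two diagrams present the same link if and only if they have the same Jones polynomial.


equivalent: no
D1 (bracket A^12; 10 crossings at w = +4): V = 1
D2 (bracket -A^-4 + 1 + A^8; 12 crossings at w = +4): V = x + x^3 - x^4
key observation: V(x) takes 2 values over 2 diagrams, fixing the grouping


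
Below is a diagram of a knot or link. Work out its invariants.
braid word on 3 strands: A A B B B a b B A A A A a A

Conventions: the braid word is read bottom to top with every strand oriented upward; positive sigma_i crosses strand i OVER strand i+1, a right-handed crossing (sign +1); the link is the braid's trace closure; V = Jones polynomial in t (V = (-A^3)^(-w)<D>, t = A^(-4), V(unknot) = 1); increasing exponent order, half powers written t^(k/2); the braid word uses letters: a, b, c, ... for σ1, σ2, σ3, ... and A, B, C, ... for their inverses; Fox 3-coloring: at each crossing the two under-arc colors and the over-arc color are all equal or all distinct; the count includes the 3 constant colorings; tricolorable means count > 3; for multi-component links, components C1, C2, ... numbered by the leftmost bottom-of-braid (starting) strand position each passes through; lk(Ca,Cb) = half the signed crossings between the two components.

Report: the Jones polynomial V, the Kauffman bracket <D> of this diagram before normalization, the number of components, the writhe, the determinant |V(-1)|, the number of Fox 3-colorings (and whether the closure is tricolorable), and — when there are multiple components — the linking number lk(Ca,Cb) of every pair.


V = t^-11 - 2t^-10 + 2t^-9 - 3t^-8 + 2t^-7 - 2t^-6 + 2t^-5 + t^-3
<D> = A^-12 + 2A^-4 - 2 + 2A^4 - 3A^8 + 2A^12 - 2A^16 + A^20 (w = -8)
1 component over 14 crossings, w = -8
9 Fox colorings among 3^14, |V(-1)| = 15: tricolorable
why: the span of V is 8, forcing >= 8 crossings in any diagram


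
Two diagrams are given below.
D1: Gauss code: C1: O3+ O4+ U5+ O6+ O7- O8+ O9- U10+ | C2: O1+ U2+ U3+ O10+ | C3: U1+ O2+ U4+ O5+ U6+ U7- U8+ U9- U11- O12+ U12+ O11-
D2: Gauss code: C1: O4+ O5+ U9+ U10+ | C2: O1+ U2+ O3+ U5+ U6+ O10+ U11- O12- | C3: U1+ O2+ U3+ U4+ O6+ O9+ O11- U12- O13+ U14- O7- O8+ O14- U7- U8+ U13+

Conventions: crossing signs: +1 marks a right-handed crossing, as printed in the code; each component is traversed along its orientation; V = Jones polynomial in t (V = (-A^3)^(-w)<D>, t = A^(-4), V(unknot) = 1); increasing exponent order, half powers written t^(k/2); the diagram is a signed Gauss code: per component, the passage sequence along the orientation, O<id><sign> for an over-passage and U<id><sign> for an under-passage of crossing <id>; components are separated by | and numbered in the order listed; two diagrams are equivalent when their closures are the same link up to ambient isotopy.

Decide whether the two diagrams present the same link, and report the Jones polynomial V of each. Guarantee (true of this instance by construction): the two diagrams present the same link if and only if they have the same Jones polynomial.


equivalent: yes
V(D1) = t^2 + t^4 + 2t^6  (w +6, c 12, <D> = 2A^-6 + A^2 + A^10)
D2 (bracket 2A^-6 + A^2 + A^10; 14 crossings at w = +6): V = t^2 + t^4 + 2t^6
why: one V(t) for all 2 diagrams — one class (guaranteed)


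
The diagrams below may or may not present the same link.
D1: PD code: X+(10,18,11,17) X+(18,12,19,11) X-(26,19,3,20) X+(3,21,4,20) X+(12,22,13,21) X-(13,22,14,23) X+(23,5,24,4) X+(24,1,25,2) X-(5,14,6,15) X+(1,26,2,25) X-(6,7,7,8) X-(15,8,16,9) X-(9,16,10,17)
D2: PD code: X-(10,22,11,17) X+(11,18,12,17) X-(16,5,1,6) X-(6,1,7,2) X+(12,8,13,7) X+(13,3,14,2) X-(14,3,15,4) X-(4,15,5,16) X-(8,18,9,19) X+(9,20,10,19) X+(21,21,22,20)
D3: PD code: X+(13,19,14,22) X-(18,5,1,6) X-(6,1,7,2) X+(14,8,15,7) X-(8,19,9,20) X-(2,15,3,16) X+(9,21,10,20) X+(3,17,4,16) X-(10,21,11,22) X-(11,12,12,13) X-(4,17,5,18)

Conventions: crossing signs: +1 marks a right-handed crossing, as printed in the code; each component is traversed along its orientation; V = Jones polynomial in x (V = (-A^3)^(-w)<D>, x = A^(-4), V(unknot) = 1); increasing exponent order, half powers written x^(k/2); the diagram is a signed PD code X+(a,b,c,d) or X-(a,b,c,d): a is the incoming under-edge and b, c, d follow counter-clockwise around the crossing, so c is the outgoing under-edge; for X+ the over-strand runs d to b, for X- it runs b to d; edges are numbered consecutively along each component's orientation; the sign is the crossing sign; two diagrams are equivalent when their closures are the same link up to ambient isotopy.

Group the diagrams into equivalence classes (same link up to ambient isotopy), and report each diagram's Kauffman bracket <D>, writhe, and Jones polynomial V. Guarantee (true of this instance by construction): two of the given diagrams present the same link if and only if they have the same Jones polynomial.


equivalence classes: {D1} | {D2, D3}
D1 (bracket A^-7 + A; 13 crossings at w = +1): V = -x^(1/2) - x^(5/2)
D2 (bracket A^-1 + A^3 + A^7 - A^15; 11 crossings at w = -1): V = x^(-9/2) - x^(-5/2) - x^(-3/2) - x^(-1/2)
V(D3) = x^(-9/2) - x^(-5/2) - x^(-3/2) - x^(-1/2)  (w -3, c 11, <D> = A^-7 + A^-3 + A - A^9)
observation: comparing 3 Jones polynomials yields 2 groups


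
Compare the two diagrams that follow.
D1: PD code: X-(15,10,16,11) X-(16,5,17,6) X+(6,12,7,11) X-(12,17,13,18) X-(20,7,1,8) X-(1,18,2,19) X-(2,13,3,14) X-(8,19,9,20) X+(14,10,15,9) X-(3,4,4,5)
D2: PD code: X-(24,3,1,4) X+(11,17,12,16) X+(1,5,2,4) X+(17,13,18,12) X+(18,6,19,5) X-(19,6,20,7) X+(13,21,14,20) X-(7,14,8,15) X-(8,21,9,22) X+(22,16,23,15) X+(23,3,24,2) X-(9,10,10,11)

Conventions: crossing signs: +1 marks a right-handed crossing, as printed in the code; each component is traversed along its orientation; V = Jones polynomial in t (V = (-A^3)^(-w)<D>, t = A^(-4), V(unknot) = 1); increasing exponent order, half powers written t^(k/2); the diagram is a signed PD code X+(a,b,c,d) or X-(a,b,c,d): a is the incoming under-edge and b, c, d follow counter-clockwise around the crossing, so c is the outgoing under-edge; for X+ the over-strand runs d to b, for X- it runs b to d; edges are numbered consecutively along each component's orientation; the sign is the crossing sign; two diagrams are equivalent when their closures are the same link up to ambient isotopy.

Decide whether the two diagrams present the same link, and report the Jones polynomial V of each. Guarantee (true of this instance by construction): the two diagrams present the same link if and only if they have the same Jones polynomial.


equivalent: no
D1 (bracket A^-14 - A^-10 + 2A^-6 - A^-2 + A^2 - A^6; 10 crossings at w = -6): V = -t^-6 + t^-5 - t^-4 + 2t^-3 - t^-2 + t^-1
D2 (bracket -A^-10 + A^-6 + A^2; 12 crossings at w = +2): V = t + t^3 - t^4
key observation: 2 values of V(t) split the 2 diagrams


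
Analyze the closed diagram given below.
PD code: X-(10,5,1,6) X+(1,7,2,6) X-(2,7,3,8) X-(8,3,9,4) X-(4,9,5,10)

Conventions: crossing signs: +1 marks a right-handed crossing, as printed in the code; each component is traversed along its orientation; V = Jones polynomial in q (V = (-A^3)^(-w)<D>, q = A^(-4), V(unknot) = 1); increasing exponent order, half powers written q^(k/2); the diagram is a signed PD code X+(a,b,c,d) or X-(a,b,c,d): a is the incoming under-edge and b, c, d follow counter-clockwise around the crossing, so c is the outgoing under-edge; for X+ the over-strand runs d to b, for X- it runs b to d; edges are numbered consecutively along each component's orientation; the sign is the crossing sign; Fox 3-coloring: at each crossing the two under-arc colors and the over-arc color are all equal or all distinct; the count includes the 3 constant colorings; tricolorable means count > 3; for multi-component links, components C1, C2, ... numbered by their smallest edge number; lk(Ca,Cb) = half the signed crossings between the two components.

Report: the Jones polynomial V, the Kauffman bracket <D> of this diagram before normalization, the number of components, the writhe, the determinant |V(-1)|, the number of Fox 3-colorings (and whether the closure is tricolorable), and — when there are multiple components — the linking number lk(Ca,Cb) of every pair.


V(q) = -q^-4 + q^-3 + q^-1
bracket: -A^-5 - A^3 + A^7, w = -3
1 component, writhe -3, over 5 crossings
det 3, colorings 9 of 3^5 — tricolorable
observation: the span of V is 3, forcing >= 3 crossings in any diagram


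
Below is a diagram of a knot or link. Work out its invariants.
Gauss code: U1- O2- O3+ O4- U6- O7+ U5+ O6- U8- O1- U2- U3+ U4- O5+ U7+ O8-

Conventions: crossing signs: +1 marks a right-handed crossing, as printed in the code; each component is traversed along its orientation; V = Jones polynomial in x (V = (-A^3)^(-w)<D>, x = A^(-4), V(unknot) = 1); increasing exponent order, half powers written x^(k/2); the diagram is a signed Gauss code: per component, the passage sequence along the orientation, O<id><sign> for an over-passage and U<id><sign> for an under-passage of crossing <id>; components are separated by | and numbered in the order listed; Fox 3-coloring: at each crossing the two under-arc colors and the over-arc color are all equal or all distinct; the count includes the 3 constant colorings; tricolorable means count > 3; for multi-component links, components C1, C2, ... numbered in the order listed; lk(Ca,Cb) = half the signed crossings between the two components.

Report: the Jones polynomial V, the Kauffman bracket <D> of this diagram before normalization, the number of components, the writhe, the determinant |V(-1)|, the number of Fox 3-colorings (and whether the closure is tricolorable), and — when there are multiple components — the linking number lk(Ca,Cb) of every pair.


V = x^-5 - 2x^-4 + 2x^-3 - 2x^-2 + 2x^-1 - 1 + x
<D> = A^-10 - A^-6 + 2A^-2 - 2A^2 + 2A^6 - 2A^10 + A^14 (w = -2)
1 component over 8 crossings, w = -2
3 Fox colorings among 3^8, |V(-1)| = 11: not tricolorable
why: V spans 6 powers of x: at least 6 crossings in any diagram


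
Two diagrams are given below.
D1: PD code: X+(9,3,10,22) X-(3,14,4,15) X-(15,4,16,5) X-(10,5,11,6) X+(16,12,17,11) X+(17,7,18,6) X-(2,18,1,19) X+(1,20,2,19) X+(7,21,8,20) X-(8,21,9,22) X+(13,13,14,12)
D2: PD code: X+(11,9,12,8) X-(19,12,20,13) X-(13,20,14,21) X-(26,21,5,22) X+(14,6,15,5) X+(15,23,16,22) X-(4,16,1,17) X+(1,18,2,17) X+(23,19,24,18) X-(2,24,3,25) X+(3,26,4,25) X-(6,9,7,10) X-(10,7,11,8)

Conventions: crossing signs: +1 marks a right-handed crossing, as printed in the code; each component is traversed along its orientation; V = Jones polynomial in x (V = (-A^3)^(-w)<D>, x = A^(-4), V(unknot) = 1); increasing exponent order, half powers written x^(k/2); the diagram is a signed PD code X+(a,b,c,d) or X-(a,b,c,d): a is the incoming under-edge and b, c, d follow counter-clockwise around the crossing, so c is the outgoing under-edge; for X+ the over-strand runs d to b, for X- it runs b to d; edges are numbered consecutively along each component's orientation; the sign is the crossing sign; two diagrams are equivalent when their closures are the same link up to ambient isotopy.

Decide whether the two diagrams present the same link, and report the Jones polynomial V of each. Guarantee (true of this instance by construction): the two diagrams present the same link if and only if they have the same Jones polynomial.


equivalent: yes
D1 (bracket A^-7 + A^13; 11 crossings at w = +1): V = -x^(-5/2) - x^(5/2)
V(D2) = -x^(-5/2) - x^(5/2)  (w -1, c 13, <D> = A^-13 + A^7)
key observation: one V(x) for all 2 diagrams — one class (guaranteed)


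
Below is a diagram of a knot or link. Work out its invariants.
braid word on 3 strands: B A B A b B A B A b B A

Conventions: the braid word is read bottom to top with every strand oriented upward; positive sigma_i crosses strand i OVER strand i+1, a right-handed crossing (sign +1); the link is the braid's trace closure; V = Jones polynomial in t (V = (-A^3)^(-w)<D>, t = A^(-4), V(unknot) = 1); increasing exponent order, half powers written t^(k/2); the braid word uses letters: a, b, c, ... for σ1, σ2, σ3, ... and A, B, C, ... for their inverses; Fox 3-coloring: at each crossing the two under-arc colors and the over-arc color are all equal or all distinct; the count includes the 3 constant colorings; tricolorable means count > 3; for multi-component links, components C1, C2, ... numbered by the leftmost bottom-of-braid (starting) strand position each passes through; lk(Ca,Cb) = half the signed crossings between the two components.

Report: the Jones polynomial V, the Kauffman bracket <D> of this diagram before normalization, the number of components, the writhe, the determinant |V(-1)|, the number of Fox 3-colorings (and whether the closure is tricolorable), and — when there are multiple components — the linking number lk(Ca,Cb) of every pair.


V = -t^-8 + t^-5 + t^-3
<D> = A^-12 + A^-4 - A^8 (w = -8)
1 component over 12 crossings, w = -8
9 Fox colorings among 3^12, |V(-1)| = 3: tricolorable
why: w = -8 shifts under R1 moves; the (-A^3)^(8) factor cancels that in V


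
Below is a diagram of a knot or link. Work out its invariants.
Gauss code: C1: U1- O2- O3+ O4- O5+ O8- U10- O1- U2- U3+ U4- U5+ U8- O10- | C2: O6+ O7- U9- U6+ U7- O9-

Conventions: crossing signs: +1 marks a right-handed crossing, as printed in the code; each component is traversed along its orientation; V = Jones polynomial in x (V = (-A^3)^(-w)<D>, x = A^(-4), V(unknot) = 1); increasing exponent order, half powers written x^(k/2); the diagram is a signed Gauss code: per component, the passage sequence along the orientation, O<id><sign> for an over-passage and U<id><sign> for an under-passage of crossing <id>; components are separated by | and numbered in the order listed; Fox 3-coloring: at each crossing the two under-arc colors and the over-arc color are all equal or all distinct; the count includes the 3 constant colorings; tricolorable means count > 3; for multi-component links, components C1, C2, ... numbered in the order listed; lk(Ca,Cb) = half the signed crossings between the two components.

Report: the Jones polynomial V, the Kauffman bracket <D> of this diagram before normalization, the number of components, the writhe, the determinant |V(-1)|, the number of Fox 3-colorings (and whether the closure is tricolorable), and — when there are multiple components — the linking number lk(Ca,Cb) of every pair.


Jones polynomial: V(x) = x^(-9/2) - x^(-5/2) - x^(-3/2) - x^(-1/2)
<D> = -A^-10 - A^-6 - A^-2 + A^6; writhe -4
components 2, writhe -4 (10 crossings)
linking number lk(C1,C2) = 0
3-colorings: 27 of 3^10, det 0 — tricolorable
note: summing lk over 1 pair gives 0


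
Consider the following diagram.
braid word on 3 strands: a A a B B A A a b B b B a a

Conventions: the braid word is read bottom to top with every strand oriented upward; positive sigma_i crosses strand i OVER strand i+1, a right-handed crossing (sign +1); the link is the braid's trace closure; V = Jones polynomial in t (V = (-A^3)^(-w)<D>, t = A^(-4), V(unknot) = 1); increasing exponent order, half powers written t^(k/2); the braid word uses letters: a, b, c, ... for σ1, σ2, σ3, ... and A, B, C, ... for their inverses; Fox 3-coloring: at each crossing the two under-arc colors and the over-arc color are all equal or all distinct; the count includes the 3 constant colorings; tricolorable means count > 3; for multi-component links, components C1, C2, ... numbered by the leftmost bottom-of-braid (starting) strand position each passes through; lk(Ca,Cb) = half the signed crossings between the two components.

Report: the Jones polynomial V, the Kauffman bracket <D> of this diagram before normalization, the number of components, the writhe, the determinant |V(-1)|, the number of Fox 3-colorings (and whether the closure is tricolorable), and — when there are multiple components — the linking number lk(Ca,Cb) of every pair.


V(t) = t^-2 + 2 + t^2
bracket: A^-8 + 2 + A^8, w = 0
3 components, writhe 0, over 14 crossings
lk(C1,C2) = +1
linking number lk(C1,C3) = -1
lk(C2,C3): 0
det 4, colorings 3 of 3^14 — not tricolorable
observation: inverse pairs cancel, leaving σ1 σ2⁻¹ σ2⁻¹ σ1


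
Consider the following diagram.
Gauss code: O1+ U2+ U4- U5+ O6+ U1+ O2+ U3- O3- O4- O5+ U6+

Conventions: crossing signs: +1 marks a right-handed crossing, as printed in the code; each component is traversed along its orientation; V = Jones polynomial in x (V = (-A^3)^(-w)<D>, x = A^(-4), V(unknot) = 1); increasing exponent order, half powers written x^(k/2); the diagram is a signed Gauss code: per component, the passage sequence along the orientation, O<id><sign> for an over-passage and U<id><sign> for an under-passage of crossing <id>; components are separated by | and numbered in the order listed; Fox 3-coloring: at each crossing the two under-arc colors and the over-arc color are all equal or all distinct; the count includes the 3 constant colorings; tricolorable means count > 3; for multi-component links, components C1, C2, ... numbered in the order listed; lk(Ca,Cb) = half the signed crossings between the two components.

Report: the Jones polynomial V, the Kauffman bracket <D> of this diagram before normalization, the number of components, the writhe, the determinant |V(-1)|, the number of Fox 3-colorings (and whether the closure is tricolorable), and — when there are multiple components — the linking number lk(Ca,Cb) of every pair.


V = x + x^3 - x^4
<D> = -A^-10 + A^-6 + A^2 (w = +2)
1 component over 6 crossings, w = +2
9 Fox colorings among 3^6, |V(-1)| = 3: tricolorable
why: V spans 3 powers of x: at least 3 crossings in any diagram


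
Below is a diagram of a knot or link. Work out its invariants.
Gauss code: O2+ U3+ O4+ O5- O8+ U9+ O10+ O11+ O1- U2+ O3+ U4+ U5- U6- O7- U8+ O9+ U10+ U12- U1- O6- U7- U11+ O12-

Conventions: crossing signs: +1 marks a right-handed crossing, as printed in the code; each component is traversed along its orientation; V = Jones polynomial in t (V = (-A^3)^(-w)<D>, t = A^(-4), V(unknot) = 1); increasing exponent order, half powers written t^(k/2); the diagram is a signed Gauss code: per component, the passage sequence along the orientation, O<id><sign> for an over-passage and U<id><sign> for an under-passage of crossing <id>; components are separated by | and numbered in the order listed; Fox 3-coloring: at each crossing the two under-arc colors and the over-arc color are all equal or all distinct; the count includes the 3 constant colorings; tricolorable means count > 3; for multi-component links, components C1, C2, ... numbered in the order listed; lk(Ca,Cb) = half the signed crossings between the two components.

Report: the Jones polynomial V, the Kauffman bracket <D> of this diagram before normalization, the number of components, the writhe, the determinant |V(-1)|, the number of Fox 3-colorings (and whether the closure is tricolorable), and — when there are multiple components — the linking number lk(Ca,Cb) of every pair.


V(t) = -t^-2 + 2t^-1 - 3 + 5t - 4t^2 + 5t^3 - 4t^4 + 2t^5 - t^6
bracket: -A^-18 + 2A^-14 - 4A^-10 + 5A^-6 - 4A^-2 + 5A^2 - 3A^6 + 2A^10 - A^14, w = +2
1 component, writhe +2, over 12 crossings
det 27, colorings 9 of 3^12 — tricolorable
observation: w = +2 (over 12 crossings) is diagram-only; (-A^3)^(-2) removes it from V


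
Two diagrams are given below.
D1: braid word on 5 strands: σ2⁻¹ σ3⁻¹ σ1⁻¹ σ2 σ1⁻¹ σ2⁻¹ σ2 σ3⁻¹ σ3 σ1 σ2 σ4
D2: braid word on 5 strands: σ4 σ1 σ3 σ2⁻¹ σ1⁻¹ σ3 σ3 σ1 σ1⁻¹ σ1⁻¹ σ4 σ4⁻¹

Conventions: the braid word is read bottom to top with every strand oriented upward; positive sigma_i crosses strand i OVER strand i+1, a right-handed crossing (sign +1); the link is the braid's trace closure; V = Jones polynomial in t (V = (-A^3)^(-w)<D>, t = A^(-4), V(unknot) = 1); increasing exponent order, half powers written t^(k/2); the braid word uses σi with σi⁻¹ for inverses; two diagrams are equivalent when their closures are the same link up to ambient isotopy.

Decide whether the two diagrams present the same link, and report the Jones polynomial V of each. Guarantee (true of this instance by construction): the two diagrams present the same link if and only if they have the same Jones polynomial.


same link: no
V(D1) = 1  [12 crossings, <D> = 1, w = 0]
V(D2) = t + t^3 - t^4  (w +2, c 12, <D> = -A^-10 + A^-6 + A^2)
note: 2 values of V(t) split the 2 diagrams


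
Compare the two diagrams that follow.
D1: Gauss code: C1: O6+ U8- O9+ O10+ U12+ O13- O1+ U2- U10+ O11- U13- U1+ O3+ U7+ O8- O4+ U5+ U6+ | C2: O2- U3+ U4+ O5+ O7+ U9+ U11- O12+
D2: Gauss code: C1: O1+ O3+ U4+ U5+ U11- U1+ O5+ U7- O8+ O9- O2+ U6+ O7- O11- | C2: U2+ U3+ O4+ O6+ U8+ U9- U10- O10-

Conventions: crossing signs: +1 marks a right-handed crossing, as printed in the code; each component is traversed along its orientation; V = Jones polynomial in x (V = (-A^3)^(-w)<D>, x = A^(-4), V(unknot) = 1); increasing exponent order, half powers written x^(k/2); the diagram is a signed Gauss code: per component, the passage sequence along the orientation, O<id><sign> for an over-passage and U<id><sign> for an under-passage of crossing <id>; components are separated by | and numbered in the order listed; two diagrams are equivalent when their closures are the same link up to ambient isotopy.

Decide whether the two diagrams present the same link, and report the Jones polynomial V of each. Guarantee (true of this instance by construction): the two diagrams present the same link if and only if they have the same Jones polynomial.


equivalent: yes
V(D1) = -x^(1/2) + x^(3/2) - x^(5/2) - x^(9/2)  (w +5, c 13, <D> = A^-3 + A^5 - A^9 + A^13)
V(D2) = -x^(1/2) + x^(3/2) - x^(5/2) - x^(9/2)  (w +3, c 11, <D> = A^-9 + A^-1 - A^3 + A^7)
why: all 2 diagrams share one V(x), hence one class


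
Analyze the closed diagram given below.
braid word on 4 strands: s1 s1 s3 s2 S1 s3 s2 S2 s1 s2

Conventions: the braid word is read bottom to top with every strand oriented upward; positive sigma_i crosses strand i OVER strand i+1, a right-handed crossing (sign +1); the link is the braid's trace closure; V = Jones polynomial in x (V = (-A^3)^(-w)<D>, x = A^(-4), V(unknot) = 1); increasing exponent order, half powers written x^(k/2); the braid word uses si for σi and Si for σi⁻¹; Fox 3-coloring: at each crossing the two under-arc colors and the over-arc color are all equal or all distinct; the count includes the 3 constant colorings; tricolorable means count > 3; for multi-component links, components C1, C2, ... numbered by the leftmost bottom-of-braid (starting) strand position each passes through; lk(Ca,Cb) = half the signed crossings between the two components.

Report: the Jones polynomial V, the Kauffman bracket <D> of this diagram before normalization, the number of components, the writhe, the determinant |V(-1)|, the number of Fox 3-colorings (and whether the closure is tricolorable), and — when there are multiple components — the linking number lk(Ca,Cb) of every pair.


V = -x^(3/2) - 2x^(7/2) + x^(9/2) - x^(11/2) + x^(13/2)
<D> = A^-8 - A^-4 + 1 - 2A^4 - A^12 (w = +6)
2 components over 10 crossings, w = +6
lk(C1,C2): +1
9 Fox colorings among 3^10, |V(-1)| = 6: tricolorable
why: |V(-1)| = 6: so tricolorable, since 3 divides 6
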